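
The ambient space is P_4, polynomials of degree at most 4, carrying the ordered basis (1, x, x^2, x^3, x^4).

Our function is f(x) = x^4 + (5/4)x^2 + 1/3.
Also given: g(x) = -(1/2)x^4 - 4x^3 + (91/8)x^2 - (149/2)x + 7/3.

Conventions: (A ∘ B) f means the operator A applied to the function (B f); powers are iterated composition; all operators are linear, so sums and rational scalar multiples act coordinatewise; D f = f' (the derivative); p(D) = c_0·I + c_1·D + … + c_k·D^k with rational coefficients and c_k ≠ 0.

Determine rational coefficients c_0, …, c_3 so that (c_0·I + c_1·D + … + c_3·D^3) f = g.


c_0 = -1/2, c_1 = -1, c_2 = 1, c_3 = -3

D^0 f = x^4 + (5/4)x^2 + 1/3
D^1 f = 4x^3 + (5/2)x
D^2 f = 12x^2 + 5/2
D^3 f = 24x
matching coefficients of g against c_0 f + c_1 Df + … from the top degree down determines the c_i
solution: c_0 = -1/2, c_1 = -1, c_2 = 1, c_3 = -3


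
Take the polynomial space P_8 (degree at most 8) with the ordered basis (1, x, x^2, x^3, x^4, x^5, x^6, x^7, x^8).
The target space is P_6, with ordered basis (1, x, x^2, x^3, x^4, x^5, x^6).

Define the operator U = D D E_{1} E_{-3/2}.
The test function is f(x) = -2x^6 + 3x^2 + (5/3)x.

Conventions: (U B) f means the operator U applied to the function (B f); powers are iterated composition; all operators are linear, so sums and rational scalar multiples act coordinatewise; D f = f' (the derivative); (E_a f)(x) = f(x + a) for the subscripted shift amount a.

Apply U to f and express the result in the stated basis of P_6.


E_{-3/2} f = -2x^6 + 18x^5 - (135/2)x^4 + 135x^3 - (1191/8)x^2 + (2011/24)x - 593/32
E_{1} E_{-3/2} f = -2x^6 + 6x^5 - (15/2)x^4 + 5x^3 + (9/8)x^2 - (23/24)x - 11/96
D (E_{1} E_{-3/2}) f = -12x^5 + 30x^4 - 30x^3 + 15x^2 + (9/4)x - 23/24
D D (E_{1} E_{-3/2}) f = -60x^4 + 120x^3 - 90x^2 + 30x + 9/4

the image equals g(x) = -60x^4 + 120x^3 - 90x^2 + 30x + 9/4


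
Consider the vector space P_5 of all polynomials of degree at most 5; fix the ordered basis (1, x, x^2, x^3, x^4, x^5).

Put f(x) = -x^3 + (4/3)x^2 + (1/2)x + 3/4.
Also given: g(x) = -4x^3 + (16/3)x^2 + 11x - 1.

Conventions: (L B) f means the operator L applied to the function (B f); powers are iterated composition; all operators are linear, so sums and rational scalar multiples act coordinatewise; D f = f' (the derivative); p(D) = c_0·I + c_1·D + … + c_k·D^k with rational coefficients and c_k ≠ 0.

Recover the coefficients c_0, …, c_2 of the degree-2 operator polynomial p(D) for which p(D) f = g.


D^0 f = -x^3 + (4/3)x^2 + (1/2)x + 3/4
D^1 f = -3x^2 + (8/3)x + 1/2
D^2 f = -6x + 8/3
matching coefficients of g against c_0 f + c_1 Df + … from the top degree down determines the c_i
solution: c_0 = 4, c_1 = 0, c_2 = -3/2

c_0 = 4, c_1 = 0, c_2 = -3/2


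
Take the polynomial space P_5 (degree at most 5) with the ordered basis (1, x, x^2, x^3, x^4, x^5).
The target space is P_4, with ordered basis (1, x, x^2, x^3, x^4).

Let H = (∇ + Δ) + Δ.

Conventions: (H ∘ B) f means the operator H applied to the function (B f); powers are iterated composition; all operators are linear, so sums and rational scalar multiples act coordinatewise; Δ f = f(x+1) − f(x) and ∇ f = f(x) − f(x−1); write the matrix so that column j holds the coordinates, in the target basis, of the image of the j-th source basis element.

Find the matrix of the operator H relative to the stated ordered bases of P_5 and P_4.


image of 1: 0
image of x: 3
image of x^2: 6x + 1
image of x^3: 9x^2 + 3x + 3
image of x^4: 12x^3 + 6x^2 + 12x + 1
image of x^5: 15x^4 + 10x^3 + 30x^2 + 5x + 3
each image's coordinates form column j of the matrix

the matrix is [[0, 3, 1, 3, 1, 3]; [0, 0, 6, 3, 12, 5]; [0, 0, 0, 9, 6, 30]; [0, 0, 0, 0, 12, 10]; [0, 0, 0, 0, 0, 15]] (rows listed top to bottom)


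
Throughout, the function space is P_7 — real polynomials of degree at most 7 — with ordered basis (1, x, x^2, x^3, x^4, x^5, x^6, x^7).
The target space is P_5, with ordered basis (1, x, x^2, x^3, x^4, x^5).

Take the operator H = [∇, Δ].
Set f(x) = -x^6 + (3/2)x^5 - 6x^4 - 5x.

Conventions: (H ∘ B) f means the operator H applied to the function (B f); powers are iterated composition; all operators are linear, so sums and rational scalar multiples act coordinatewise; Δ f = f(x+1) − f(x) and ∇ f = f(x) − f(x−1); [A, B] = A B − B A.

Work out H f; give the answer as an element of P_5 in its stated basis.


Δ f = -6x^5 - (15/2)x^4 - 29x^3 - 36x^2 - (45/2)x - 21/2
∇ Δ f = -30x^4 + 30x^3 - 102x^2 + 15x - 14
∇ f = -6x^5 + (45/2)x^4 - 59x^3 + 66x^2 - (75/2)x + 7/2
Δ ∇ f = -30x^4 + 30x^3 - 102x^2 + 15x - 14
[∇, Δ] f = 0

g(x) = 0


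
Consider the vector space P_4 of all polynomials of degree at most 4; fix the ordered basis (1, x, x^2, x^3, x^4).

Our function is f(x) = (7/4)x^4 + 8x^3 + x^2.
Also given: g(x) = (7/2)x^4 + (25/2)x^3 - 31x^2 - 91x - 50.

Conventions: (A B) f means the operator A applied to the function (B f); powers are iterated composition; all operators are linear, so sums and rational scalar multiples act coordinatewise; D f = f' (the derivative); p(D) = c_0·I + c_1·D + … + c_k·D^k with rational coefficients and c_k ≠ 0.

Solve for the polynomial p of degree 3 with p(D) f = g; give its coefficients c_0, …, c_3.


D^0 f = (7/4)x^4 + 8x^3 + x^2
D^1 f = 7x^3 + 24x^2 + 2x
D^2 f = 21x^2 + 48x + 2
D^3 f = 42x + 48
matching coefficients of g against c_0 f + c_1 Df + … from the top degree down determines the c_i
solution: c_0 = 2, c_1 = -1/2, c_2 = -1, c_3 = -1

c_0 = 2, c_1 = -1/2, c_2 = -1, c_3 = -1


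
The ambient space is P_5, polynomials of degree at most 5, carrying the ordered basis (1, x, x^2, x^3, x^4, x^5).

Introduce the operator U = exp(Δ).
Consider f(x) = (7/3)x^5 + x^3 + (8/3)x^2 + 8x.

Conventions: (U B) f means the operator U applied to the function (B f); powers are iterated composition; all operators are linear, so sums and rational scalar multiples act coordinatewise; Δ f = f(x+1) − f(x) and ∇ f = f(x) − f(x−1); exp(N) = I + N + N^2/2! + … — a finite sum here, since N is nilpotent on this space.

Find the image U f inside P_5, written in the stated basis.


order-1 term: (35/3)x^4 + (70/3)x^3 + (79/3)x^2 + 20x + 14
order-2 term: (70/3)x^3 + 70x^2 + (254/3)x + 122/3
order-3 term: (70/3)x^2 + 70x + 178/3
order-4 term: (35/3)x + 70/3
order-5 term: 7/3
the series for exp(Δ) f terminates at order 5
exp(Δ) f = (7/3)x^5 + (35/3)x^4 + (143/3)x^3 + (367/3)x^2 + (583/3)x + 419/3

the result is g(x) = (7/3)x^5 + (35/3)x^4 + (143/3)x^3 + (367/3)x^2 + (583/3)x + 419/3


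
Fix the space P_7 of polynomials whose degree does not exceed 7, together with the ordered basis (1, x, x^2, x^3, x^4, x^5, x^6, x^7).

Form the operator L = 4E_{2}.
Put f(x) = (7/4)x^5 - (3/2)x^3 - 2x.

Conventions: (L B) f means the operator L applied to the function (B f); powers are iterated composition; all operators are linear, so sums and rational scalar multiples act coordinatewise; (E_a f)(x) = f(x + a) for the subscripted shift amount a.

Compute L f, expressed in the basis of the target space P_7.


E_{2} f = (7/4)x^5 + (35/2)x^4 + (137/2)x^3 + 131x^2 + 120x + 40
(4E_{2}) f = 7x^5 + 70x^4 + 274x^3 + 524x^2 + 480x + 160

the result is g(x) = 7x^5 + 70x^4 + 274x^3 + 524x^2 + 480x + 160


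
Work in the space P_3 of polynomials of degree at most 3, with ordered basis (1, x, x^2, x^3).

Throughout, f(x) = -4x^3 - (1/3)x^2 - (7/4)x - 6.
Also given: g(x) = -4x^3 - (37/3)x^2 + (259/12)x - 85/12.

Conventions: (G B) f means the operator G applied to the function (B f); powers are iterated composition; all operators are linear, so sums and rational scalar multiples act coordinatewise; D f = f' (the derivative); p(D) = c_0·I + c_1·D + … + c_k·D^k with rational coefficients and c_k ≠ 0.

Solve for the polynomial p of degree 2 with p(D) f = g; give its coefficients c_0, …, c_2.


D^0 f = -4x^3 - (1/3)x^2 - (7/4)x - 6
D^1 f = -12x^2 - (2/3)x - 7/4
D^2 f = -24x - 2/3
matching coefficients of g against c_0 f + c_1 Df + … from the top degree down determines the c_i
solution: c_0 = 1, c_1 = 1, c_2 = -1

c_0 = 1, c_1 = 1, c_2 = -1


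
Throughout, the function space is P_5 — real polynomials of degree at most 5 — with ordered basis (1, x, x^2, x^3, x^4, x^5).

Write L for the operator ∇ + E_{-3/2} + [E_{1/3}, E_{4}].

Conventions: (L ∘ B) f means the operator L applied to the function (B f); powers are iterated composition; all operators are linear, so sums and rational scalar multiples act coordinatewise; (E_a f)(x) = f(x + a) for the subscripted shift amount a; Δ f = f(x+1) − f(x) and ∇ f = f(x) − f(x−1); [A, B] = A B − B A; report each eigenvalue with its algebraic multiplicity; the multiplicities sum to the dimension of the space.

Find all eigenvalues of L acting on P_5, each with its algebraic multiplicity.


image of 1: 1
image of x: x - 1/2
image of x^2: x^2 - x + 5/4
image of x^3: x^3 - (3/2)x^2 + (15/4)x - 19/8
image of x^4: x^4 - 2x^3 + (15/2)x^2 - (19/2)x + 65/16
image of x^5: x^5 - (5/2)x^4 + (25/2)x^3 - (95/4)x^2 + (325/16)x - 211/32
the matrix is upper triangular; its diagonal is (1, 1, 1, 1, 1, 1)
for a triangular matrix the eigenvalues are the diagonal entries, with algebraic multiplicity their repetition count

λ = 1 (multiplicity 6)


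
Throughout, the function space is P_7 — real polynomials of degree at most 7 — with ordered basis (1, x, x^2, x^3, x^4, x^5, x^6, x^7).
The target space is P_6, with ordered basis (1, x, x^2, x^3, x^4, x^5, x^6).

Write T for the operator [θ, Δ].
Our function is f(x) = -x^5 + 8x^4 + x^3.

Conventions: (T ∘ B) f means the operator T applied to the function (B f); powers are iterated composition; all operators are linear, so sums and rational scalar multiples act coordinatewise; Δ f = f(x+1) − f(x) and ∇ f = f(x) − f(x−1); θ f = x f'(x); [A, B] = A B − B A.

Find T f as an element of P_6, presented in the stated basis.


Δ f = -5x^4 + 22x^3 + 41x^2 + 30x + 8
θ Δ f = -20x^4 + 66x^3 + 82x^2 + 30x
θ f = -5x^5 + 32x^4 + 3x^3
Δ θ f = -25x^4 + 78x^3 + 151x^2 + 112x + 30
[θ, Δ] f = 5x^4 - 12x^3 - 69x^2 - 82x - 30

g(x) = 5x^4 - 12x^3 - 69x^2 - 82x - 30


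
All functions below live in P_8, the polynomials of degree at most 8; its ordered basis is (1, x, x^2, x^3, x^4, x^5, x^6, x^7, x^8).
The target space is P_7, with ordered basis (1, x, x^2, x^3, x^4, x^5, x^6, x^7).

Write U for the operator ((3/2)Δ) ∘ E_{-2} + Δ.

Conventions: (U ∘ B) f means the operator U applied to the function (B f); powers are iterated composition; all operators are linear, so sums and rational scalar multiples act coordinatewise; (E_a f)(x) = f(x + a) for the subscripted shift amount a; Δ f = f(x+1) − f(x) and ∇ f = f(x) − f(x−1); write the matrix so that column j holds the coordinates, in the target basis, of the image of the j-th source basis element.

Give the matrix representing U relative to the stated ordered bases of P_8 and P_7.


image of 1: 0
image of x: 5/2
image of x^2: 5x - 7/2
image of x^3: (15/2)x^2 - (21/2)x + 23/2
image of x^4: 10x^3 - 21x^2 + 46x - 43/2
image of x^5: (25/2)x^4 - 35x^3 + 115x^2 - (215/2)x + 95/2
image of x^6: 15x^5 - (105/2)x^4 + 230x^3 - (645/2)x^2 + 285x - 187/2
image of x^7: (35/2)x^6 - (147/2)x^5 + (805/2)x^4 - (1505/2)x^3 + (1995/2)x^2 - (1309/2)x + 383/2
image of x^8: 20x^7 - 98x^6 + 644x^5 - 1505x^4 + 2660x^3 - 2618x^2 + 1532x - 763/2
each image's coordinates form column j of the matrix

the matrix is [[0, 5/2, -7/2, 23/2, -43/2, 95/2, -187/2, 383/2, -763/2]; [0, 0, 5, -21/2, 46, -215/2, 285, -1309/2, 1532]; [0, 0, 0, 15/2, -21, 115, -645/2, 1995/2, -2618]; [0, 0, 0, 0, 10, -35, 230, -1505/2, 2660]; [0, 0, 0, 0, 0, 25/2, -105/2, 805/2, -1505]; [0, 0, 0, 0, 0, 0, 15, -147/2, 644]; [0, 0, 0, 0, 0, 0, 0, 35/2, -98]; [0, 0, 0, 0, 0, 0, 0, 0, 20]] (rows listed top to bottom)


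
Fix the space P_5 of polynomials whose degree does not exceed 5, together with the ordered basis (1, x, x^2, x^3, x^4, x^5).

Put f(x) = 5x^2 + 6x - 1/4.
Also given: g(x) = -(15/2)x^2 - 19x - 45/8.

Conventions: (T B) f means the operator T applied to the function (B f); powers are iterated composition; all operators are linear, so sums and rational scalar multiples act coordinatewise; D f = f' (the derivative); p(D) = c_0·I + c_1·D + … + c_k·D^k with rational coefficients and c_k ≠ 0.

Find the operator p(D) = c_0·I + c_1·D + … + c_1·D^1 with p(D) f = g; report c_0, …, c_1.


D^0 f = 5x^2 + 6x - 1/4
D^1 f = 10x + 6
matching coefficients of g against c_0 f + c_1 Df + … from the top degree down determines the c_i
solution: c_0 = -3/2, c_1 = -1

c_0 = -3/2, c_1 = -1


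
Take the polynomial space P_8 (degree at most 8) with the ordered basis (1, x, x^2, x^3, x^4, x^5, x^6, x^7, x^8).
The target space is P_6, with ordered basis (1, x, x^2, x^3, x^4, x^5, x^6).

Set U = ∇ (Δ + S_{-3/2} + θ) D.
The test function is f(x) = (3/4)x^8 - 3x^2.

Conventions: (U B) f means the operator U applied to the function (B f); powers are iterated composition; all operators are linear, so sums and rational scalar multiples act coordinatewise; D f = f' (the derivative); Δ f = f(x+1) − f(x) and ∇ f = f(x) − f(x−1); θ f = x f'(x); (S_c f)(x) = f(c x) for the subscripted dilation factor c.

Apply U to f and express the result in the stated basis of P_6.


D f = 6x^7 - 6x
Δ D f = 42x^6 + 126x^5 + 210x^4 + 210x^3 + 126x^2 + 42x
S_{-3/2} D f = -(6561/64)x^7 + 9x
θ D f = 42x^7 - 6x
(Δ + S_{-3/2} + θ) D f = -(3873/64)x^7 + 42x^6 + 126x^5 + 210x^4 + 210x^3 + 126x^2 + 45x
∇ (Δ + S_{-3/2} + θ) D f = -(27111/64)x^6 + (97461/64)x^5 - (135555/64)x^4 + (162435/64)x^3 - (81333/64)x^2 + (32487/64)x - 3681/64

g(x) = -(27111/64)x^6 + (97461/64)x^5 - (135555/64)x^4 + (162435/64)x^3 - (81333/64)x^2 + (32487/64)x - 3681/64


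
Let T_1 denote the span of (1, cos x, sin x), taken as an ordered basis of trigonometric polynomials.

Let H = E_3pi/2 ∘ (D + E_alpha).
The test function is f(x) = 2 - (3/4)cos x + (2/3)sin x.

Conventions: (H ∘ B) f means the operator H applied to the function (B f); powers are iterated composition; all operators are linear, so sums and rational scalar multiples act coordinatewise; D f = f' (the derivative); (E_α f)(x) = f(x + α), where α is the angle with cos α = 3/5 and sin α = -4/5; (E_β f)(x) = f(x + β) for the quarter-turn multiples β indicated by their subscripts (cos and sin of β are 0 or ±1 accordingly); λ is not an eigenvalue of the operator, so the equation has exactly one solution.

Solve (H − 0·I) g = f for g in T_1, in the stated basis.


the result is g(x) = 2 + (5/8)cos x + (35/24)sin x

write g with unknown coordinates in the stated basis and equate coefficients in (H − 0·I) g = f
solving from the highest basis element down gives g = 2 + (5/8)cos x + (35/24)sin x
check: H g = 2 - (3/4)cos x + (2/3)sin x
so H g − 0·g = 2 - (3/4)cos x + (2/3)sin x = f ✓


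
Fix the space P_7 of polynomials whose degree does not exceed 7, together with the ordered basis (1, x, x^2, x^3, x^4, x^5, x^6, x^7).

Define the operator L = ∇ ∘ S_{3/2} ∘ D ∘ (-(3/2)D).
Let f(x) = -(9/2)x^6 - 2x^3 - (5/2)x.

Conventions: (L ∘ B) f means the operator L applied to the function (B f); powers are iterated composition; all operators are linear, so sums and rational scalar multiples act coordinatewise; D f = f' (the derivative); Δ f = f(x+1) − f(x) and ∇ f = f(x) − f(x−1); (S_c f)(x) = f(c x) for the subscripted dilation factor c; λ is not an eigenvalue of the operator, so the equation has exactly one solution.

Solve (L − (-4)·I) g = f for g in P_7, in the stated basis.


write g with unknown coordinates in the stated basis and equate coefficients in (L − (-4)·I) g = f
solving from the highest basis element down gives g = -(9/8)x^6 - (32869/128)x^3 + (98415/256)x^2 - (32885/128)x - 821853/1024
check: L g = (32805/32)x^3 - (98415/64)x^2 + (32805/32)x + 821853/256
so L g − (-4)·g = -(9/2)x^6 - 2x^3 - (5/2)x = f ✓

g(x) = -(9/8)x^6 - (32869/128)x^3 + (98415/256)x^2 - (32885/128)x - 821853/1024


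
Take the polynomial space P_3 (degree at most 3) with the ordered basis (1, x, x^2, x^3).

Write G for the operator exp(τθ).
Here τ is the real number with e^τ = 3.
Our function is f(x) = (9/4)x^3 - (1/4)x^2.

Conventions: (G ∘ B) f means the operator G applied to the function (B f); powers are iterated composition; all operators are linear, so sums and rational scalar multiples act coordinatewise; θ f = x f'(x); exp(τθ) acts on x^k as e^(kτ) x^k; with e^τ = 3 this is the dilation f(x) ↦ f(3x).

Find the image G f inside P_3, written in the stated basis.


exp(τθ) x^k = e^(kτ) x^k; with e^τ = 3 this sends x^k to 3^k x^k
x^2 ↦ 9 x^2
x^3 ↦ 27 x^3
applying this coordinatewise to f: exp(τθ) f = (243/4)x^3 - (9/4)x^2

g(x) = (243/4)x^3 - (9/4)x^2


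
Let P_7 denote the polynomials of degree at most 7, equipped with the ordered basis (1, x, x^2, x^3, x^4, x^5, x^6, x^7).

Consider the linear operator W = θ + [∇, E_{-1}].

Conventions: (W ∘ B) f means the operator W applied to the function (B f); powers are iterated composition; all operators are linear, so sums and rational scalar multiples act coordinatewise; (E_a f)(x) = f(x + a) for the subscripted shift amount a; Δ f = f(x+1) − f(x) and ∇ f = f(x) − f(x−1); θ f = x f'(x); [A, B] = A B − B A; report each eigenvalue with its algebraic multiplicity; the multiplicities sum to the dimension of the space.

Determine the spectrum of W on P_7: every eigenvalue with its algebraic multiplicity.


λ = 0 (multiplicity 1), λ = 1 (multiplicity 1), λ = 2 (multiplicity 1), λ = 3 (multiplicity 1), λ = 4 (multiplicity 1), λ = 5 (multiplicity 1), λ = 6 (multiplicity 1), λ = 7 (multiplicity 1)

image of 1: 0
image of x: x
image of x^2: 2x^2
image of x^3: 3x^3
image of x^4: 4x^4
image of x^5: 5x^5
image of x^6: 6x^6
image of x^7: 7x^7
the matrix is upper triangular; its diagonal is (0, 1, 2, 3, 4, 5, 6, 7)
for a triangular matrix the eigenvalues are the diagonal entries, with algebraic multiplicity their repetition count


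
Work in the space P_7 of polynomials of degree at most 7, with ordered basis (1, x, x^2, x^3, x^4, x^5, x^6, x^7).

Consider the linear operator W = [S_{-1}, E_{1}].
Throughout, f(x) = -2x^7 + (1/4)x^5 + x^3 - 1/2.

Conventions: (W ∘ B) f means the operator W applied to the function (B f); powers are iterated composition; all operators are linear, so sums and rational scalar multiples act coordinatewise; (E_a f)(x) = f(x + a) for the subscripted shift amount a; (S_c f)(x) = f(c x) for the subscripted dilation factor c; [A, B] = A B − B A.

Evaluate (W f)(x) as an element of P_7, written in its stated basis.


E_{1} f = -2x^7 - 14x^6 - (167/4)x^5 - (275/4)x^4 - (133/2)x^3 - (73/2)x^2 - (39/4)x - 5/4
S_{-1} E_{1} f = 2x^7 - 14x^6 + (167/4)x^5 - (275/4)x^4 + (133/2)x^3 - (73/2)x^2 + (39/4)x - 5/4
S_{-1} f = 2x^7 - (1/4)x^5 - x^3 - 1/2
E_{1} S_{-1} f = 2x^7 + 14x^6 + (167/4)x^5 + (275/4)x^4 + (133/2)x^3 + (73/2)x^2 + (39/4)x + 1/4
[S_{-1}, E_{1}] f = -28x^6 - (275/2)x^4 - 73x^2 - 3/2

the result is g(x) = -28x^6 - (275/2)x^4 - 73x^2 - 3/2


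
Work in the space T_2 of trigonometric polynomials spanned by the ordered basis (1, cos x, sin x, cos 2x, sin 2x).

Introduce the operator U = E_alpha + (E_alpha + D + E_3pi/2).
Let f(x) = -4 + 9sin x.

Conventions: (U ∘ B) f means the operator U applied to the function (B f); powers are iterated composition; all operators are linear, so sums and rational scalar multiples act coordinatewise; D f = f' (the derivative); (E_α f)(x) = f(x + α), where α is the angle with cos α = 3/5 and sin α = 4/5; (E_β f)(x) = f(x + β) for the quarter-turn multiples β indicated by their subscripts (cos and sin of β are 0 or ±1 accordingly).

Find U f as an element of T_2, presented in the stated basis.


E_alpha f = -4 + (36/5)cos x + (27/5)sin x
E_alpha f = -4 + (36/5)cos x + (27/5)sin x
D f = 9cos x
E_3pi/2 f = -4 - 9cos x
(E_alpha + D + E_3pi/2) f = -8 + (36/5)cos x + (27/5)sin x
(E_alpha + (E_alpha + D + E_3pi/2)) f = -12 + (72/5)cos x + (54/5)sin x

the result is g(x) = -12 + (72/5)cos x + (54/5)sin x


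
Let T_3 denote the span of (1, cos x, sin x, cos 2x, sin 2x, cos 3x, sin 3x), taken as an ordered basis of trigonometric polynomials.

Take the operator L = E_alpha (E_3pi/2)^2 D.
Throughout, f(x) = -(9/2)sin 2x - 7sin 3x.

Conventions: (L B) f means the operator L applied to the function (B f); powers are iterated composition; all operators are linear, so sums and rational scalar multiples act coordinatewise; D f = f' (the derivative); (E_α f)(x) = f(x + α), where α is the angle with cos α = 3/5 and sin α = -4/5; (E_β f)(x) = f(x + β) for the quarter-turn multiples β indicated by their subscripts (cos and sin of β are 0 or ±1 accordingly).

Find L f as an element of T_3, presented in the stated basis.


g(x) = (63/25)cos 2x - (216/25)sin 2x - (2457/125)cos 3x + (924/125)sin 3x

D f = -9cos 2x - 21cos 3x
E_3pi/2 D f = 9cos 2x + 21sin 3x
E_3pi/2 E_3pi/2 D f = -9cos 2x + 21cos 3x
E_alpha (E_3pi/2)^2 D f = (63/25)cos 2x - (216/25)sin 2x - (2457/125)cos 3x + (924/125)sin 3x


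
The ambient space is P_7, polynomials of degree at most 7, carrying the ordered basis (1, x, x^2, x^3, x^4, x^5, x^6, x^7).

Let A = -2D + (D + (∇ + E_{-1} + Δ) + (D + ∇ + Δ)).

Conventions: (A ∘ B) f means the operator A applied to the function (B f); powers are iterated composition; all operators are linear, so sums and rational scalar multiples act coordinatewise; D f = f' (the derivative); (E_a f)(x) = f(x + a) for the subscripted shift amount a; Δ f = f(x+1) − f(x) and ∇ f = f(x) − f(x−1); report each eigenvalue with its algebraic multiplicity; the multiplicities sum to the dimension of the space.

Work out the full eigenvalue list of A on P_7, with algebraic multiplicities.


image of 1: 1
image of x: x + 3
image of x^2: x^2 + 6x + 1
image of x^3: x^3 + 9x^2 + 3x + 3
image of x^4: x^4 + 12x^3 + 6x^2 + 12x + 1
image of x^5: x^5 + 15x^4 + 10x^3 + 30x^2 + 5x + 3
image of x^6: x^6 + 18x^5 + 15x^4 + 60x^3 + 15x^2 + 18x + 1
image of x^7: x^7 + 21x^6 + 21x^5 + 105x^4 + 35x^3 + 63x^2 + 7x + 3
the matrix is upper triangular; its diagonal is (1, 1, 1, 1, 1, 1, 1, 1)
for a triangular matrix the eigenvalues are the diagonal entries, with algebraic multiplicity their repetition count

λ = 1 (multiplicity 8)


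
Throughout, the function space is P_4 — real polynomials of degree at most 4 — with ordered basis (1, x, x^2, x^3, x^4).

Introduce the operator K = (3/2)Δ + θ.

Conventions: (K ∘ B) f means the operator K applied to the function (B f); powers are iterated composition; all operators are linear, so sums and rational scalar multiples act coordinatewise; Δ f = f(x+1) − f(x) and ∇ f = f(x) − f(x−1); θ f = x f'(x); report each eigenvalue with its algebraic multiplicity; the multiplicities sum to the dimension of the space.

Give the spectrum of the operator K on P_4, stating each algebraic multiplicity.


λ = 0 (multiplicity 1), λ = 1 (multiplicity 1), λ = 2 (multiplicity 1), λ = 3 (multiplicity 1), λ = 4 (multiplicity 1)

image of 1: 0
image of x: x + 3/2
image of x^2: 2x^2 + 3x + 3/2
image of x^3: 3x^3 + (9/2)x^2 + (9/2)x + 3/2
image of x^4: 4x^4 + 6x^3 + 9x^2 + 6x + 3/2
the matrix is upper triangular; its diagonal is (0, 1, 2, 3, 4)
for a triangular matrix the eigenvalues are the diagonal entries, with algebraic multiplicity their repetition count


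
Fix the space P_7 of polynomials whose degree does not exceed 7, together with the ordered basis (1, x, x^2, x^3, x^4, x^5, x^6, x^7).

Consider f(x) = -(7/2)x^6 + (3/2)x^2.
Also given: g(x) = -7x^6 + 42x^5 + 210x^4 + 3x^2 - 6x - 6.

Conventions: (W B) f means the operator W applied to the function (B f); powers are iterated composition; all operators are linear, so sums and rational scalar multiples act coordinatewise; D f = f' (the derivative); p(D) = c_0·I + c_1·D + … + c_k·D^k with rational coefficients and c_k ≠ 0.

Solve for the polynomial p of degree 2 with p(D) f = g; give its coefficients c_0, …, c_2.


c_0 = 2, c_1 = -2, c_2 = -2

D^0 f = -(7/2)x^6 + (3/2)x^2
D^1 f = -21x^5 + 3x
D^2 f = -105x^4 + 3
matching coefficients of g against c_0 f + c_1 Df + … from the top degree down determines the c_i
solution: c_0 = 2, c_1 = -2, c_2 = -2


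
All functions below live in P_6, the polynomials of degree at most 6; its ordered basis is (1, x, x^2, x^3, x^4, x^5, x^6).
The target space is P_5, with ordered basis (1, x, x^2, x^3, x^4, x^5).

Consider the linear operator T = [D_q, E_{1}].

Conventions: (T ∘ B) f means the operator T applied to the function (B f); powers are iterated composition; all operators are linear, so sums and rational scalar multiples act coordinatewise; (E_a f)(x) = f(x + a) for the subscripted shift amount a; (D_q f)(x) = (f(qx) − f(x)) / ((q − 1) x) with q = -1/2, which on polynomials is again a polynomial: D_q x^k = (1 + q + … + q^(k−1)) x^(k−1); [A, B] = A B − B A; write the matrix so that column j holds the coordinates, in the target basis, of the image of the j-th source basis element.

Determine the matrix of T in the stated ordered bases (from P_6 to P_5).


the matrix is [[0, 0, 3/2, 9/4, 27/8, 69/16, 171/32]; [0, 0, 0, 0, 9/8, 9/4, 135/32]; [0, 0, 0, 0, 9/8, 27/8, 135/16]; [0, 0, 0, 0, 0, 3/8, 45/16]; [0, 0, 0, 0, 0, 0, 27/32]; [0, 0, 0, 0, 0, 0, 0]] (rows listed top to bottom)

image of 1: 0
image of x: 0
image of x^2: 3/2
image of x^3: 9/4
image of x^4: (9/8)x^2 + (9/8)x + 27/8
image of x^5: (3/8)x^3 + (27/8)x^2 + (9/4)x + 69/16
image of x^6: (27/32)x^4 + (45/16)x^3 + (135/16)x^2 + (135/32)x + 171/32
each image's coordinates form column j of the matrix


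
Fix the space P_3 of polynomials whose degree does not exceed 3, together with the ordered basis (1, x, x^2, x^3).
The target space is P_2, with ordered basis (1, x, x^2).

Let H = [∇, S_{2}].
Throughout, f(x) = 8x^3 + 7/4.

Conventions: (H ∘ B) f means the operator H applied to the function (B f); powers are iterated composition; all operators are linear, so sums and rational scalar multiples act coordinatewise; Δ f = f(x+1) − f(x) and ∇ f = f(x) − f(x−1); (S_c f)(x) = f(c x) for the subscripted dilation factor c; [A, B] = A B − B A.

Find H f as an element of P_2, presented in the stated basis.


S_{2} f = 64x^3 + 7/4
∇ S_{2} f = 192x^2 - 192x + 64
∇ f = 24x^2 - 24x + 8
S_{2} ∇ f = 96x^2 - 48x + 8
[∇, S_{2}] f = 96x^2 - 144x + 56

g(x) = 96x^2 - 144x + 56


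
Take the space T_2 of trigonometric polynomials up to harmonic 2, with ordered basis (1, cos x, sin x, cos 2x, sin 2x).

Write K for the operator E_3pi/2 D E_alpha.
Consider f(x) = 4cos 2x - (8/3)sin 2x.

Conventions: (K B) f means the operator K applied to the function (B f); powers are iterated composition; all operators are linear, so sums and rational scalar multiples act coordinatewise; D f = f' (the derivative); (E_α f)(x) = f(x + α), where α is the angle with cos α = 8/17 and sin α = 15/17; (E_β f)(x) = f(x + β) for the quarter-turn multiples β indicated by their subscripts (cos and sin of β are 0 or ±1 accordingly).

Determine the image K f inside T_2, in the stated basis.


the image equals g(x) = (3184/867)cos 2x - (2568/289)sin 2x

E_alpha f = -(1284/289)cos 2x - (1592/867)sin 2x
D E_alpha f = -(3184/867)cos 2x + (2568/289)sin 2x
E_3pi/2 (D E_alpha) f = (3184/867)cos 2x - (2568/289)sin 2x


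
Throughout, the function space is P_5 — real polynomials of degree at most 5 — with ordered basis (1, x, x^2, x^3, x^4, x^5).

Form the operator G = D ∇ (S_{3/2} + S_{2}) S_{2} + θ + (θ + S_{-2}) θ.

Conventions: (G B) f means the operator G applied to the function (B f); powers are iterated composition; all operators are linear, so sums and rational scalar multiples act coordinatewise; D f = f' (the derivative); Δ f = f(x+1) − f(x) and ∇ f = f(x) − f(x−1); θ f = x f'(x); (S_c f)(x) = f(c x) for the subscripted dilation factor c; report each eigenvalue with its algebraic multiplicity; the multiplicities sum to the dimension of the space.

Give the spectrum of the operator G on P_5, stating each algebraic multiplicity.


λ = -130 (multiplicity 1), λ = -12 (multiplicity 1), λ = 0 (multiplicity 2), λ = 14 (multiplicity 1), λ = 84 (multiplicity 1)

image of 1: 0
image of x: 0
image of x^2: 14x^2 + 50
image of x^3: -12x^3 + 546x - 273
image of x^4: 84x^4 + 4044x^2 - 4044x + 1348
image of x^5: -130x^5 + 25340x^3 - 38010x^2 + 25340x - 6335
the matrix is upper triangular; its diagonal is (0, 0, 14, -12, 84, -130)
for a triangular matrix the eigenvalues are the diagonal entries, with algebraic multiplicity their repetition count


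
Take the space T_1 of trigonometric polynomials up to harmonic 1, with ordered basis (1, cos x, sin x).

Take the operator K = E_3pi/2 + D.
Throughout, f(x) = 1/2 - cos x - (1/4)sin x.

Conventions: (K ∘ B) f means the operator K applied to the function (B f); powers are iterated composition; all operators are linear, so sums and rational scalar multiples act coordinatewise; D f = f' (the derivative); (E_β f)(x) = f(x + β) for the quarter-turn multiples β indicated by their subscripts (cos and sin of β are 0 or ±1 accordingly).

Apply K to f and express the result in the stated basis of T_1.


the result is g(x) = 1/2

E_3pi/2 f = 1/2 + (1/4)cos x - sin x
D f = -(1/4)cos x + sin x
(E_3pi/2 + D) f = 1/2


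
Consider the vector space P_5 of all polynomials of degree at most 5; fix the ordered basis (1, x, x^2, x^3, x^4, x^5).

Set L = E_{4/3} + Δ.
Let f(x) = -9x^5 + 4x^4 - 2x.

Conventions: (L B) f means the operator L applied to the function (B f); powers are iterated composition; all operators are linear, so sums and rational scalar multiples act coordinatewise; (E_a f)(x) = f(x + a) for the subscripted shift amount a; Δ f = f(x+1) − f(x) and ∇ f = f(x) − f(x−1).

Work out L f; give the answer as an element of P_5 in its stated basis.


E_{4/3} f = -9x^5 - 56x^4 - (416/3)x^3 - (512/3)x^2 - (2870/27)x - 2264/81
Δ f = -45x^4 - 74x^3 - 66x^2 - 29x - 7
(E_{4/3} + Δ) f = -9x^5 - 101x^4 - (638/3)x^3 - (710/3)x^2 - (3653/27)x - 2831/81

the result is g(x) = -9x^5 - 101x^4 - (638/3)x^3 - (710/3)x^2 - (3653/27)x - 2831/81


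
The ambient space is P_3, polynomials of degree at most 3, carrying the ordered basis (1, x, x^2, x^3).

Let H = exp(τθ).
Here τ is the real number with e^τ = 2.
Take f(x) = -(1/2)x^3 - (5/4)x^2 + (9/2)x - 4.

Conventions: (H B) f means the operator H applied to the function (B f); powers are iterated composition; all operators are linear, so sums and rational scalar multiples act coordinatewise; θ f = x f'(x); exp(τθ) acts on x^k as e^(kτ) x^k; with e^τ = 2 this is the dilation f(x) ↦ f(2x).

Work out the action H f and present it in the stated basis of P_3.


exp(τθ) x^k = e^(kτ) x^k; with e^τ = 2 this sends x^k to 2^k x^k
x ↦ 2 x
x^2 ↦ 4 x^2
x^3 ↦ 8 x^3
applying this coordinatewise to f: exp(τθ) f = -4x^3 - 5x^2 + 9x - 4

the image equals g(x) = -4x^3 - 5x^2 + 9x - 4


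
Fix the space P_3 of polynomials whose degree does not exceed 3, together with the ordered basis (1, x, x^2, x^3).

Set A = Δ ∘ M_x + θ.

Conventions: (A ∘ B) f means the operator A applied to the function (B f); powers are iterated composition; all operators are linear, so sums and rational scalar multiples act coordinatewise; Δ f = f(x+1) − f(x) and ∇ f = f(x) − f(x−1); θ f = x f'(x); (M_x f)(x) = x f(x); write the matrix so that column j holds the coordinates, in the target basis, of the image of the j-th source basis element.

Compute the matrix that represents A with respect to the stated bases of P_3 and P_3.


image of 1: 1
image of x: 3x + 1
image of x^2: 5x^2 + 3x + 1
image of x^3: 7x^3 + 6x^2 + 4x + 1
each image's coordinates form column j of the matrix

the matrix is [[1, 1, 1, 1]; [0, 3, 3, 4]; [0, 0, 5, 6]; [0, 0, 0, 7]] (rows listed top to bottom)


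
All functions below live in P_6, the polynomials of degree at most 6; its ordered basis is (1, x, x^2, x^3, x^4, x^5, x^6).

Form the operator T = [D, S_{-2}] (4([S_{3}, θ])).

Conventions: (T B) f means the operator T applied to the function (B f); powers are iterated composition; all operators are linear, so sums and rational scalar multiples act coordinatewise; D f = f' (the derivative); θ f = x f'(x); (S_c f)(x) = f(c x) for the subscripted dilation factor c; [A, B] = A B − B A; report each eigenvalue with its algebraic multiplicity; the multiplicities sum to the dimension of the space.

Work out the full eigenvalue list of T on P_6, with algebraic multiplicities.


λ = 0 (multiplicity 7)

image of 1: 0
image of x: 0
image of x^2: 0
image of x^3: 0
image of x^4: 0
image of x^5: 0
image of x^6: 0
the matrix is upper triangular; its diagonal is (0, 0, 0, 0, 0, 0, 0)
for a triangular matrix the eigenvalues are the diagonal entries, with algebraic multiplicity their repetition count


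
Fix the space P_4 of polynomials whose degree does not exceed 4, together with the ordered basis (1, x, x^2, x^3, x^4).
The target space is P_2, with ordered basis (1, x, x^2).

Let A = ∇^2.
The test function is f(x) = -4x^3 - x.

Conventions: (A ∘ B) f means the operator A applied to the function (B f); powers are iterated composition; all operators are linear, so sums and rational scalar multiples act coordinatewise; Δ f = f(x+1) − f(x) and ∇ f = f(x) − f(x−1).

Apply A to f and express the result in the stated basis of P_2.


∇ f = -12x^2 + 12x - 5
∇ ∇ f = -24x + 24

the image equals g(x) = -24x + 24


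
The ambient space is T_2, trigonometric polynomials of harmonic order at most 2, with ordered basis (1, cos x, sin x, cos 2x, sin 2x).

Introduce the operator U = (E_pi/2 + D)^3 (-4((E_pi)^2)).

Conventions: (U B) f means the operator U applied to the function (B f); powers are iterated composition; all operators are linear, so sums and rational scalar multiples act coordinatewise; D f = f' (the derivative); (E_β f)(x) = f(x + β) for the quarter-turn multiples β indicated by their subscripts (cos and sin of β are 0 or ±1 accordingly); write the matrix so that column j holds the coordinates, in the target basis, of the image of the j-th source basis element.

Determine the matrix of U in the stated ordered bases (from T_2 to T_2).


image of 1: -4
image of cos x: -32sin x
image of sin x: 32cos x
image of cos 2x: -44cos 2x - 8sin 2x
image of sin 2x: 8cos 2x - 44sin 2x
each image's coordinates form column j of the matrix

the matrix is [[-4, 0, 0, 0, 0]; [0, 0, 32, 0, 0]; [0, -32, 0, 0, 0]; [0, 0, 0, -44, 8]; [0, 0, 0, -8, -44]] (rows listed top to bottom)


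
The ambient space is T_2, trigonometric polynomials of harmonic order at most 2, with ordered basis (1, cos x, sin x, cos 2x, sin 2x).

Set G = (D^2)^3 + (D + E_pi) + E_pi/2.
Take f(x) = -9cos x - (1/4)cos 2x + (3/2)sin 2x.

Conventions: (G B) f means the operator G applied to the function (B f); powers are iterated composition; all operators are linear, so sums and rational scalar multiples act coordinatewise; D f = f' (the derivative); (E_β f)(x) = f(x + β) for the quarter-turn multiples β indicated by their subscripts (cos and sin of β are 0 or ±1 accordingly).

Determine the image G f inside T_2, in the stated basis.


D f = 9sin x + 3cos 2x + (1/2)sin 2x
D D f = 9cos x + cos 2x - 6sin 2x
D D^2 f = -9sin x - 12cos 2x - 2sin 2x
D D D^2 f = -9cos x - 4cos 2x + 24sin 2x
D D^2 D^2 f = 9sin x + 48cos 2x + 8sin 2x
D D D^2 D^2 f = 9cos x + 16cos 2x - 96sin 2x
D f = 9sin x + 3cos 2x + (1/2)sin 2x
E_pi f = 9cos x - (1/4)cos 2x + (3/2)sin 2x
(D + E_pi) f = 9cos x + 9sin x + (11/4)cos 2x + 2sin 2x
E_pi/2 f = 9sin x + (1/4)cos 2x - (3/2)sin 2x
((D^2)^3 + (D + E_pi) + E_pi/2) f = 18cos x + 18sin x + 19cos 2x - (191/2)sin 2x

the result is g(x) = 18cos x + 18sin x + 19cos 2x - (191/2)sin 2x


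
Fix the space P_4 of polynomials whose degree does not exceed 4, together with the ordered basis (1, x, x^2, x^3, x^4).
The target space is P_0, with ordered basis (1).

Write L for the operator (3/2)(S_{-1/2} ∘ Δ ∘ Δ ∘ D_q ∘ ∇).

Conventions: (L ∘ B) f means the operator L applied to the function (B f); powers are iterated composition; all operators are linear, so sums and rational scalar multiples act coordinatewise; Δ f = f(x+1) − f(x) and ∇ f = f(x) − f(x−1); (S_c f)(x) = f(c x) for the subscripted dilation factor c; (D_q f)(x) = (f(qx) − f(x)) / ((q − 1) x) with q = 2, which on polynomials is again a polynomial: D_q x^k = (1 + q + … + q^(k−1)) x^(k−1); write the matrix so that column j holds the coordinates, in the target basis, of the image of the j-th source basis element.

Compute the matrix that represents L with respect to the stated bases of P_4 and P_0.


the matrix is [[0, 0, 0, 0, 84]] (rows listed top to bottom)

image of 1: 0
image of x: 0
image of x^2: 0
image of x^3: 0
image of x^4: 84
each image's coordinates form column j of the matrix


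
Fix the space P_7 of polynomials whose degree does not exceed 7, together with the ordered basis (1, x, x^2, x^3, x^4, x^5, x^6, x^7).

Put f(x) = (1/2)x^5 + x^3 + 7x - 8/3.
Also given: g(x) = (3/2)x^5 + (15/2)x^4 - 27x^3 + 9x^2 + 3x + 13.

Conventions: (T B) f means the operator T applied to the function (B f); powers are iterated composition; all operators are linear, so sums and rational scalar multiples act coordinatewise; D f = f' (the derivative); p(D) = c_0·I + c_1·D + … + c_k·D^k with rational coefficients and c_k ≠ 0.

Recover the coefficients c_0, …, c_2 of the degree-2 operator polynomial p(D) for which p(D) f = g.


p(D) = 3·I + 3·D − 3·D^2, i.e. c_0 = 3, c_1 = 3, c_2 = -3

D^0 f = (1/2)x^5 + x^3 + 7x - 8/3
D^1 f = (5/2)x^4 + 3x^2 + 7
D^2 f = 10x^3 + 6x
matching coefficients of g against c_0 f + c_1 Df + … from the top degree down determines the c_i
solution: c_0 = 3, c_1 = 3, c_2 = -3


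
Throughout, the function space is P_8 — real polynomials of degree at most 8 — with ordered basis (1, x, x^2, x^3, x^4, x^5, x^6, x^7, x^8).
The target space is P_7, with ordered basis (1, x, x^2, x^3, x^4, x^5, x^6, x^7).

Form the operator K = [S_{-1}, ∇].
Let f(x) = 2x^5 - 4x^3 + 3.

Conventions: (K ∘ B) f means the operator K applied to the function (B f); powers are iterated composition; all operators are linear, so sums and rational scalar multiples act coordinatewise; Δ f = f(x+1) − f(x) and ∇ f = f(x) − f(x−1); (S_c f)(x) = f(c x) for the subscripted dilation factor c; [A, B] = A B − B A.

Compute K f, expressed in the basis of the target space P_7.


∇ f = 10x^4 - 20x^3 + 8x^2 + 2x - 2
S_{-1} ∇ f = 10x^4 + 20x^3 + 8x^2 - 2x - 2
S_{-1} f = -2x^5 + 4x^3 + 3
∇ S_{-1} f = -10x^4 + 20x^3 - 8x^2 - 2x + 2
[S_{-1}, ∇] f = 20x^4 + 16x^2 - 4

the result is g(x) = 20x^4 + 16x^2 - 4


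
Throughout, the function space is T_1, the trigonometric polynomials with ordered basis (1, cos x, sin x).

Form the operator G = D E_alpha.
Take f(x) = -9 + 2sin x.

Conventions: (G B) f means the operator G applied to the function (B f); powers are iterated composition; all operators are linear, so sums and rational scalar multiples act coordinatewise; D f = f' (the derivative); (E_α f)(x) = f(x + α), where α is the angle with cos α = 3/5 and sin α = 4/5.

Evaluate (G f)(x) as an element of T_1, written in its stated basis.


the result is g(x) = (6/5)cos x - (8/5)sin x

E_alpha f = -9 + (8/5)cos x + (6/5)sin x
D E_alpha f = (6/5)cos x - (8/5)sin x


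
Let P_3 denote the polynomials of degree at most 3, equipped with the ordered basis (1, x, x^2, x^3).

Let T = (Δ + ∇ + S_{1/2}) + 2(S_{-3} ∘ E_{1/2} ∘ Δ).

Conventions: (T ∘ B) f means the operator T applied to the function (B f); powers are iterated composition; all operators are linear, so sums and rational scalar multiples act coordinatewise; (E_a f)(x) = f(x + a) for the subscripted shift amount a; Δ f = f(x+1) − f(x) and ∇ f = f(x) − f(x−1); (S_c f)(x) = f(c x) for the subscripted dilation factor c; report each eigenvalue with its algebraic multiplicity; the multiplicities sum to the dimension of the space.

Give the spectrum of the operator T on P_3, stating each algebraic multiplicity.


image of 1: 1
image of x: (1/2)x + 4
image of x^2: (1/4)x^2 - 8x + 4
image of x^3: (1/8)x^3 + 60x^2 - 36x + 17/2
the matrix is upper triangular; its diagonal is (1, 1/2, 1/4, 1/8)
for a triangular matrix the eigenvalues are the diagonal entries, with algebraic multiplicity their repetition count

λ = 1/8 (multiplicity 1), λ = 1/4 (multiplicity 1), λ = 1/2 (multiplicity 1), λ = 1 (multiplicity 1)
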